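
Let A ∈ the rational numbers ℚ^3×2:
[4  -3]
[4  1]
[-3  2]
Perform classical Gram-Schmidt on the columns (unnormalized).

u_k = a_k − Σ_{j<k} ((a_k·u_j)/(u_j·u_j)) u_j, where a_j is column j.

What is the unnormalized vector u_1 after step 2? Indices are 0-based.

u_1 = (-67/41, 97/41, 40/41)

Step 1: u_0 = a_0 = (4, 4, -3).
Step 2: u_1 = a_1 − (-14/41)·u_0 = (-67/41, 97/41, 40/41).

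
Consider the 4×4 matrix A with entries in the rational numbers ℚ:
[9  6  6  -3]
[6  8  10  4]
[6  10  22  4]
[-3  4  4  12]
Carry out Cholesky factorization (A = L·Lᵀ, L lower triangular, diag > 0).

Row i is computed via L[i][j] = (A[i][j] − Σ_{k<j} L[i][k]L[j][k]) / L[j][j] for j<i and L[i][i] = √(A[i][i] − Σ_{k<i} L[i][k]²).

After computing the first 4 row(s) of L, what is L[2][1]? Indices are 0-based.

Step 1: L[0][0] = √(9) = 3.
  L[1][0] = (6) / L[0][0] = 2.
Step 2: L[1][1] = √(4) = 2.
  L[2][0] = (6) / L[0][0] = 2.
  L[2][1] = (6) / L[1][1] = 3.
Step 3: L[2][2] = √(9) = 3.
  L[3][0] = (-3) / L[0][0] = -1.
  L[3][1] = (6) / L[1][1] = 3.
  L[3][2] = (-3) / L[2][2] = -1.
Step 4: L[3][3] = √(1) = 1.

L[2][1] = 3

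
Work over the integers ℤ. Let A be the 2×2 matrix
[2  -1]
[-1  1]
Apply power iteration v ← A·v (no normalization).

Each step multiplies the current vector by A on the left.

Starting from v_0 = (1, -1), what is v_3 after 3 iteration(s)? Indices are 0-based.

v_0 = (1, -1).
v_1 = A·v_0 = (3, -2).
v_2 = A·v_1 = (8, -5).
v_3 = A·v_2 = (21, -13).

v_3 = (21, -13)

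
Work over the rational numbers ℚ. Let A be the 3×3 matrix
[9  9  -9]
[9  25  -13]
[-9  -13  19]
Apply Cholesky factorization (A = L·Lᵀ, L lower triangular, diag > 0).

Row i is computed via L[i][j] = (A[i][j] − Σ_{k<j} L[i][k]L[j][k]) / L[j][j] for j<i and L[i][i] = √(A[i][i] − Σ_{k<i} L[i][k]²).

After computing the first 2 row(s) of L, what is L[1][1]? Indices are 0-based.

Step 1: L[0][0] = √(9) = 3.
  L[1][0] = (9) / L[0][0] = 3.
Step 2: L[1][1] = √(16) = 4.

L[1][1] = 4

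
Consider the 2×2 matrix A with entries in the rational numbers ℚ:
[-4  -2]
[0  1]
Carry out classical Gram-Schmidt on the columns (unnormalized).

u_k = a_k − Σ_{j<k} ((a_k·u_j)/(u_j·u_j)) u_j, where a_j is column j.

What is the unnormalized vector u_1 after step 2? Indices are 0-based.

Step 1: u_0 = a_0 = (-4, 0).
Step 2: u_1 = a_1 − (1/2)·u_0 = (0, 1).

u_1 = (0, 1)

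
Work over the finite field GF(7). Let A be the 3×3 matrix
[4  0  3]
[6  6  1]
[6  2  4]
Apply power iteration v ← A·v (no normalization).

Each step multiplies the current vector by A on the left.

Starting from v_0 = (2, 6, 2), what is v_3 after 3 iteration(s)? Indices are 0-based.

v_3 = (4, 3, 3)

v_0 = (2, 6, 2).
v_1 = A·v_0 = (0, 1, 4).
v_2 = A·v_1 = (5, 3, 4).
v_3 = A·v_2 = (4, 3, 3).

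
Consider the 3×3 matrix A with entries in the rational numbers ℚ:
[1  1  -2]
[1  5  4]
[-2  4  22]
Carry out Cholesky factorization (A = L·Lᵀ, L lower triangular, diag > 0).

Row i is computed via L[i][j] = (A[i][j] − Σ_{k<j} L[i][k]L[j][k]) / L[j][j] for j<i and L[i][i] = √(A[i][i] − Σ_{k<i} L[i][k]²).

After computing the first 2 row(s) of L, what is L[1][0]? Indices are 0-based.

Step 1: L[0][0] = √(1) = 1.
  L[1][0] = (1) / L[0][0] = 1.
Step 2: L[1][1] = √(4) = 2.

L[1][0] = 1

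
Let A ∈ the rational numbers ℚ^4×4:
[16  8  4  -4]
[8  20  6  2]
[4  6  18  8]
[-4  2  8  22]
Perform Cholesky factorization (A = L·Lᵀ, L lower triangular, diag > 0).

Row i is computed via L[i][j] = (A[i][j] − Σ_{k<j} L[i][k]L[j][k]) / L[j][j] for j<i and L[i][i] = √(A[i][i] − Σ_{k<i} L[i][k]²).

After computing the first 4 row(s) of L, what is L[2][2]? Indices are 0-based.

L[2][2] = 4

Step 1: L[0][0] = √(16) = 4.
  L[1][0] = (8) / L[0][0] = 2.
Step 2: L[1][1] = √(16) = 4.
  L[2][0] = (4) / L[0][0] = 1.
  L[2][1] = (4) / L[1][1] = 1.
Step 3: L[2][2] = √(16) = 4.
  L[3][0] = (-4) / L[0][0] = -1.
  L[3][1] = (4) / L[1][1] = 1.
  L[3][2] = (8) / L[2][2] = 2.
Step 4: L[3][3] = √(16) = 4.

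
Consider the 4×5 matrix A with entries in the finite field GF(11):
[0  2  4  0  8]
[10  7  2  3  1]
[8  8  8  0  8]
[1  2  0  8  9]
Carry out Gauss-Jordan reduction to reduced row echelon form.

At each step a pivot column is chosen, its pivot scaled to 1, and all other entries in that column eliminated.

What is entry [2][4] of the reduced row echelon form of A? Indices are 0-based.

pivot(0,0): swap R0↔R1
pivot(0,0)=10: scale R0 → (1, 4, 9, 8, 10)
  clear (2,0): R2 −= (8)R0 → (0, 9, 2, 2, 5)
  clear (3,0): R3 −= (1)R0 → (0, 9, 2, 0, 10)
pivot(1,1)=2: scale R1 → (0, 1, 2, 0, 4)
  clear (0,1): R0 −= (4)R1 → (1, 0, 1, 8, 5)
  clear (2,1): R2 −= (9)R1 → (0, 0, 6, 2, 2)
  clear (3,1): R3 −= (9)R1 → (0, 0, 6, 0, 7)
pivot(2,2)=6: scale R2 → (0, 0, 1, 4, 4)
  clear (0,2): R0 −= (1)R2 → (1, 0, 0, 4, 1)
  clear (1,2): R1 −= (2)R2 → (0, 1, 0, 3, 7)
  clear (3,2): R3 −= (6)R2 → (0, 0, 0, 9, 5)
pivot(3,3)=9: scale R3 → (0, 0, 0, 1, 3)
  clear (0,3): R0 −= (4)R3 → (1, 0, 0, 0, 0)
  clear (1,3): R1 −= (3)R3 → (0, 1, 0, 0, 9)
  clear (2,3): R2 −= (4)R3 → (0, 0, 1, 0, 3)

M[2][4] = 3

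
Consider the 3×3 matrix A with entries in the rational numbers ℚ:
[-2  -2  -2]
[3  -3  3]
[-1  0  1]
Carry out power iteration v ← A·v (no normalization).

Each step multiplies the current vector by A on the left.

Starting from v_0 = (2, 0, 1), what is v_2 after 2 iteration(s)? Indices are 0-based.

v_0 = (2, 0, 1).
v_1 = A·v_0 = (-6, 9, -1).
v_2 = A·v_1 = (-4, -48, 5).

v_2 = (-4, -48, 5)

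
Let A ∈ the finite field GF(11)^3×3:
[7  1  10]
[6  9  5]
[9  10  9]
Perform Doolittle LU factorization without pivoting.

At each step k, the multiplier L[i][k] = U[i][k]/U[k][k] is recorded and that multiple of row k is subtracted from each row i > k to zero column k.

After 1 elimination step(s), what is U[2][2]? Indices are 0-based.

Step 1: pivot at (0,0) is 7.
  row1 ← row1 − (4)·row0  ⇒  L[1][0]=4, U row1=(0, 5, 9)
  row2 ← row2 − (6)·row0  ⇒  L[2][0]=6, U row2=(0, 4, 4)

U[2][2] = 4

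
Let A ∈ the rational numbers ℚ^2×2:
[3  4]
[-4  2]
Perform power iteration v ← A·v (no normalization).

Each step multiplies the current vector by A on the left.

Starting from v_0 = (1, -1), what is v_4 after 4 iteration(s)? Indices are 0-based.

v_4 = (29, 636)

v_0 = (1, -1).
v_1 = A·v_0 = (-1, -6).
v_2 = A·v_1 = (-27, -8).
v_3 = A·v_2 = (-113, 92).
v_4 = A·v_3 = (29, 636).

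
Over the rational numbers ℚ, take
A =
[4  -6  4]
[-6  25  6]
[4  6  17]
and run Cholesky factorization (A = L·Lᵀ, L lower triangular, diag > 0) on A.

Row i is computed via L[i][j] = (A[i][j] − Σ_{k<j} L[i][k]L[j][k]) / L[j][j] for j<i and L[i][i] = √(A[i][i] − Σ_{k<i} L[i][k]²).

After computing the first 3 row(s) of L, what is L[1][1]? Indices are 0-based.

L[1][1] = 4

Step 1: L[0][0] = √(4) = 2.
  L[1][0] = (-6) / L[0][0] = -3.
Step 2: L[1][1] = √(16) = 4.
  L[2][0] = (4) / L[0][0] = 2.
  L[2][1] = (12) / L[1][1] = 3.
Step 3: L[2][2] = √(4) = 2.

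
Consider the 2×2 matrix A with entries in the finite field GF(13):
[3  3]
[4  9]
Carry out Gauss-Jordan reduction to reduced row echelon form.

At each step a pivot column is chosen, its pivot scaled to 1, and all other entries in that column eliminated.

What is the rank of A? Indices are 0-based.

step 1: normalize row 0 (÷3) = (1, 1)
  row 1: subtract 4×row0 = (0, 5)
step 2: normalize row 1 (÷5) = (0, 1)
  row 0: subtract 1×row1 = (1, 0)

rank = 2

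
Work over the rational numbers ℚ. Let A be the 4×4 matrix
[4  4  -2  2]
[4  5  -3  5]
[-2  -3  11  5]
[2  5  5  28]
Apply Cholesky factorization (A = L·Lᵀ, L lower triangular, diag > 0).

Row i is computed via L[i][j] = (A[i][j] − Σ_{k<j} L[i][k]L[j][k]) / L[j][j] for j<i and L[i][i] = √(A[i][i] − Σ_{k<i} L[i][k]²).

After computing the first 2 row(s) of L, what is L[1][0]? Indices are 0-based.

L[1][0] = 2

Step 1: L[0][0] = √(4) = 2.
  L[1][0] = (4) / L[0][0] = 2.
Step 2: L[1][1] = √(1) = 1.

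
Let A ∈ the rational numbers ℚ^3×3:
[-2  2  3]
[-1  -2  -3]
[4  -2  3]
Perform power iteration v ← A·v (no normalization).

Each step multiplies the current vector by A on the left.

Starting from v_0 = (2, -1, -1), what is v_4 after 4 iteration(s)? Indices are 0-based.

v_4 = (945, -378, -405)

v_0 = (2, -1, -1).
v_1 = A·v_0 = (-9, 3, 7).
v_2 = A·v_1 = (45, -18, -21).
v_3 = A·v_2 = (-189, 54, 153).
v_4 = A·v_3 = (945, -378, -405).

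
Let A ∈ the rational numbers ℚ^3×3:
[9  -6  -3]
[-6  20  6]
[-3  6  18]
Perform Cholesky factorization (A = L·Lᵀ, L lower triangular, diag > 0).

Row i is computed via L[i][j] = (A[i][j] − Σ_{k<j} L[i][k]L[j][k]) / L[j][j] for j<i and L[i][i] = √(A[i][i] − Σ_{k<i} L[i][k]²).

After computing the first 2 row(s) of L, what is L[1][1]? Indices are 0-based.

L[1][1] = 4

Step 1: L[0][0] = √(9) = 3.
  L[1][0] = (-6) / L[0][0] = -2.
Step 2: L[1][1] = √(16) = 4.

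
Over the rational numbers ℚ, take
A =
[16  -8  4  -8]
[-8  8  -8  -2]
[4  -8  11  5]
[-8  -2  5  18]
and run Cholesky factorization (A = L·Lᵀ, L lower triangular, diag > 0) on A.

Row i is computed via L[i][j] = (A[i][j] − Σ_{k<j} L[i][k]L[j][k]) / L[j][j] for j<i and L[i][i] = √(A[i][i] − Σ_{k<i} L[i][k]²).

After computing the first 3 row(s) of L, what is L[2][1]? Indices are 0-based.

L[2][1] = -3

Step 1: L[0][0] = √(16) = 4.
  L[1][0] = (-8) / L[0][0] = -2.
Step 2: L[1][1] = √(4) = 2.
  L[2][0] = (4) / L[0][0] = 1.
  L[2][1] = (-6) / L[1][1] = -3.
Step 3: L[2][2] = √(1) = 1.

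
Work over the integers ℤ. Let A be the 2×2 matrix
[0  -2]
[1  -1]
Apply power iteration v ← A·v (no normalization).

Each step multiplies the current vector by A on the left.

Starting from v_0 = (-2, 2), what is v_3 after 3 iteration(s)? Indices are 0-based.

v_3 = (0, 8)

v_0 = (-2, 2).
v_1 = A·v_0 = (-4, -4).
v_2 = A·v_1 = (8, 0).
v_3 = A·v_2 = (0, 8).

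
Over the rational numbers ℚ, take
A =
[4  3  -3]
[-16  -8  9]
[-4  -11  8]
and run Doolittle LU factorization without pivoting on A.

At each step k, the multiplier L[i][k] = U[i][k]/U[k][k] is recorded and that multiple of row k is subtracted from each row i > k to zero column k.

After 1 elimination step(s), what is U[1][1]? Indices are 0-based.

Step 1: pivot at (0,0) is 4.
  row1 ← row1 − (-4)·row0  ⇒  L[1][0]=-4, U row1=(0, 4, -3)
  row2 ← row2 − (-1)·row0  ⇒  L[2][0]=-1, U row2=(0, -8, 5)

U[1][1] = 4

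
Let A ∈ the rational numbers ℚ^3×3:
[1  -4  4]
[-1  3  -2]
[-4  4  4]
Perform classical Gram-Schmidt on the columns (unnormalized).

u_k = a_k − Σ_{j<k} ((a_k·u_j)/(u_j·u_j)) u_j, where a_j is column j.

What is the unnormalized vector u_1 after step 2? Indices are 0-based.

u_1 = (-49/18, 31/18, -10/9)

Step 1: u_0 = a_0 = (1, -1, -4).
Step 2: u_1 = a_1 − (-23/18)·u_0 = (-49/18, 31/18, -10/9).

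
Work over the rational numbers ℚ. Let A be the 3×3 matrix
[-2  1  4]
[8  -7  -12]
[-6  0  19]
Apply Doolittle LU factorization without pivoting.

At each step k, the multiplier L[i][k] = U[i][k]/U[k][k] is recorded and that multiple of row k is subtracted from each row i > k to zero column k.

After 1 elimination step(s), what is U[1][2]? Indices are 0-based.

Step 1: pivot at (0,0) is -2.
  row1 ← row1 − (-4)·row0  ⇒  L[1][0]=-4, U row1=(0, -3, 4)
  row2 ← row2 − (3)·row0  ⇒  L[2][0]=3, U row2=(0, -3, 7)

U[1][2] = 4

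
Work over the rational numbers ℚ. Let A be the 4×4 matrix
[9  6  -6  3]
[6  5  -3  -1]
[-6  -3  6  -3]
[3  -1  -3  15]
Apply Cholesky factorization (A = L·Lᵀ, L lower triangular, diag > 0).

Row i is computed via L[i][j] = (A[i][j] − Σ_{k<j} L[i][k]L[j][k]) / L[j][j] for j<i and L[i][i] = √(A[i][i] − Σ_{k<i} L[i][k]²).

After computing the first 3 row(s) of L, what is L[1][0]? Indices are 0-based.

L[1][0] = 2

Step 1: L[0][0] = √(9) = 3.
  L[1][0] = (6) / L[0][0] = 2.
Step 2: L[1][1] = √(1) = 1.
  L[2][0] = (-6) / L[0][0] = -2.
  L[2][1] = (1) / L[1][1] = 1.
Step 3: L[2][2] = √(1) = 1.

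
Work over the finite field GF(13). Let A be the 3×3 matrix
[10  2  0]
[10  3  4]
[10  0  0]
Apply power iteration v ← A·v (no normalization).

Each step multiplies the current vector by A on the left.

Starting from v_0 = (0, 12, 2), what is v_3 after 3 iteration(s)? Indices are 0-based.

v_3 = (7, 0, 4)

v_0 = (0, 12, 2).
v_1 = A·v_0 = (11, 5, 0).
v_2 = A·v_1 = (3, 8, 6).
v_3 = A·v_2 = (7, 0, 4).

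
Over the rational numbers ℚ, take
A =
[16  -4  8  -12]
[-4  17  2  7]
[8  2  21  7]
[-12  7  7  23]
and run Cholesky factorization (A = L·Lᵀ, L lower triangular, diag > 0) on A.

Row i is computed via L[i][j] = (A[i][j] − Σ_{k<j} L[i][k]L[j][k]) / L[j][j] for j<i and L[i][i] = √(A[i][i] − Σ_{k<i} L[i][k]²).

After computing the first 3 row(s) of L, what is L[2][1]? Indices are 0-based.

L[2][1] = 1

Step 1: L[0][0] = √(16) = 4.
  L[1][0] = (-4) / L[0][0] = -1.
Step 2: L[1][1] = √(16) = 4.
  L[2][0] = (8) / L[0][0] = 2.
  L[2][1] = (4) / L[1][1] = 1.
Step 3: L[2][2] = √(16) = 4.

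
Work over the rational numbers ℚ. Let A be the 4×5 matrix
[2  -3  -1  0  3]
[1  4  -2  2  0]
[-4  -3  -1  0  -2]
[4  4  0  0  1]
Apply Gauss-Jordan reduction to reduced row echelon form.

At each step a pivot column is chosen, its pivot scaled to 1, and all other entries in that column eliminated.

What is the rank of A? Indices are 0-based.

rank = 4

step 1: normalize row 0 (÷2) = (1, -3/2, -1/2, 0, 3/2)
  row 1: subtract 1×row0 = (0, 11/2, -3/2, 2, -3/2)
  row 2: subtract -4×row0 = (0, -9, -3, 0, 4)
  row 3: subtract 4×row0 = (0, 10, 2, 0, -5)
step 2: normalize row 1 (÷11/2) = (0, 1, -3/11, 4/11, -3/11)
  row 0: subtract -3/2×row1 = (1, 0, -10/11, 6/11, 12/11)
  row 2: subtract -9×row1 = (0, 0, -60/11, 36/11, 17/11)
  row 3: subtract 10×row1 = (0, 0, 52/11, -40/11, -25/11)
step 3: normalize row 2 (÷-60/11) = (0, 0, 1, -3/5, -17/60)
  row 0: subtract -10/11×row2 = (1, 0, 0, 0, 5/6)
  row 1: subtract -3/11×row2 = (0, 1, 0, 1/5, -7/20)
  row 3: subtract 52/11×row2 = (0, 0, 0, -4/5, -14/15)
step 4: normalize row 3 (÷-4/5) = (0, 0, 0, 1, 7/6)
  row 1: subtract 1/5×row3 = (0, 1, 0, 0, -7/12)
  row 2: subtract -3/5×row3 = (0, 0, 1, 0, 5/12)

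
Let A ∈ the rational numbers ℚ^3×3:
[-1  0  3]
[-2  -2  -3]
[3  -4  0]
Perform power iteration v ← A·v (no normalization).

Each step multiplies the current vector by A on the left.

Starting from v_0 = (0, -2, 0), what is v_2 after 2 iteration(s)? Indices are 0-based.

v_0 = (0, -2, 0).
v_1 = A·v_0 = (0, 4, 8).
v_2 = A·v_1 = (24, -32, -16).

v_2 = (24, -32, -16)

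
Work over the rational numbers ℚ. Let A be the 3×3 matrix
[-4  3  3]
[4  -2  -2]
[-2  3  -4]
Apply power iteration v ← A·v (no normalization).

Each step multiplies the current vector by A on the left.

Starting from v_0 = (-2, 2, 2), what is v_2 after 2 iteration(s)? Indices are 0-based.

v_2 = (-122, 108, -96)

v_0 = (-2, 2, 2).
v_1 = A·v_0 = (20, -16, 2).
v_2 = A·v_1 = (-122, 108, -96).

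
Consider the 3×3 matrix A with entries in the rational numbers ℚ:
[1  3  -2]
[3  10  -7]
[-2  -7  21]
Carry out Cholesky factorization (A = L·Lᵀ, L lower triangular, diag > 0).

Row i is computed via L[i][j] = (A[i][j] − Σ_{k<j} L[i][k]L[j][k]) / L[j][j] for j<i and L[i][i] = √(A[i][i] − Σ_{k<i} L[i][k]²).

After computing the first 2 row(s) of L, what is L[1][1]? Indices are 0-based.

L[1][1] = 1

Step 1: L[0][0] = √(1) = 1.
  L[1][0] = (3) / L[0][0] = 3.
Step 2: L[1][1] = √(1) = 1.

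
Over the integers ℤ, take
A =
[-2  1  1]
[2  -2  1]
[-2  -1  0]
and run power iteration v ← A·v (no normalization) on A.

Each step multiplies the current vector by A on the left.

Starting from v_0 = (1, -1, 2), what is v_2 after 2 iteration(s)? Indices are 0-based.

v_2 = (7, -15, -4)

v_0 = (1, -1, 2).
v_1 = A·v_0 = (-1, 6, -1).
v_2 = A·v_1 = (7, -15, -4).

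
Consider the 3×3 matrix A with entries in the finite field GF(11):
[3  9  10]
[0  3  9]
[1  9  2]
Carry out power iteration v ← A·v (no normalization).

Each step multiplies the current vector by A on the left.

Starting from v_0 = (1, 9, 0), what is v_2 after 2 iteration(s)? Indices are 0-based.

v_2 = (6, 5, 7)

v_0 = (1, 9, 0).
v_1 = A·v_0 = (7, 5, 5).
v_2 = A·v_1 = (6, 5, 7).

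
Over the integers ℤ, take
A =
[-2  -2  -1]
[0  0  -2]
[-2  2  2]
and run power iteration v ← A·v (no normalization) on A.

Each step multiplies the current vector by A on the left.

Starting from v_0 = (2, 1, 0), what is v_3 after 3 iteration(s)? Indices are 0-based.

v_0 = (2, 1, 0).
v_1 = A·v_0 = (-6, 0, -2).
v_2 = A·v_1 = (14, 4, 8).
v_3 = A·v_2 = (-44, -16, -4).

v_3 = (-44, -16, -4)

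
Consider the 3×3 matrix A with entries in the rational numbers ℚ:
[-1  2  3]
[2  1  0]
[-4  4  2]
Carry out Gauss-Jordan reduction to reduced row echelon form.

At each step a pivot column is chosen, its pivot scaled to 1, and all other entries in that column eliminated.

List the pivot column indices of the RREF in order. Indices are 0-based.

pivot(0,0)=-1: scale R0 → (1, -2, -3)
  clear (1,0): R1 −= (2)R0 → (0, 5, 6)
  clear (2,0): R2 −= (-4)R0 → (0, -4, -10)
pivot(1,1)=5: scale R1 → (0, 1, 6/5)
  clear (0,1): R0 −= (-2)R1 → (1, 0, -3/5)
  clear (2,1): R2 −= (-4)R1 → (0, 0, -26/5)
pivot(2,2)=-26/5: scale R2 → (0, 0, 1)
  clear (0,2): R0 −= (-3/5)R2 → (1, 0, 0)
  clear (1,2): R1 −= (6/5)R2 → (0, 1, 0)

pivot columns: 0, 1, 2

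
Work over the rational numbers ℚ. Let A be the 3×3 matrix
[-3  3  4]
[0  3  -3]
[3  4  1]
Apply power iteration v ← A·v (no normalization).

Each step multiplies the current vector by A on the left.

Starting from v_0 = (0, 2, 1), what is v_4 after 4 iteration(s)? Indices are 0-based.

v_4 = (-840, -693, -489)

v_0 = (0, 2, 1).
v_1 = A·v_0 = (10, 3, 9).
v_2 = A·v_1 = (15, -18, 51).
v_3 = A·v_2 = (105, -207, 24).
v_4 = A·v_3 = (-840, -693, -489).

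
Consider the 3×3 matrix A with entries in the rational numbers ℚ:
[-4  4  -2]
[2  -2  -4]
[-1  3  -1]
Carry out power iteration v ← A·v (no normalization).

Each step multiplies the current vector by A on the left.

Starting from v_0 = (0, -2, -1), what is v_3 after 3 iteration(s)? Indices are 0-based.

v_0 = (0, -2, -1).
v_1 = A·v_0 = (-6, 8, -5).
v_2 = A·v_1 = (66, -8, 35).
v_3 = A·v_2 = (-366, 8, -125).

v_3 = (-366, 8, -125)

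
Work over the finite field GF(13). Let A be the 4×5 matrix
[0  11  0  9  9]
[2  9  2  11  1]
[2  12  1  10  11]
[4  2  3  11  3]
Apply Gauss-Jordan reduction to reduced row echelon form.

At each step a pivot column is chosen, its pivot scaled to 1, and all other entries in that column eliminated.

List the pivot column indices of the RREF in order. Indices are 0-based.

pivot columns: 0, 1, 2, 3

step 1: exchange rows 0,1
step 1: normalize row 0 (÷2) = (1, 11, 1, 12, 7)
  row 2: subtract 2×row0 = (0, 3, 12, 12, 10)
  row 3: subtract 4×row0 = (0, 10, 12, 2, 1)
step 2: normalize row 1 (÷11) = (0, 1, 0, 2, 2)
  row 0: subtract 11×row1 = (1, 0, 1, 3, 11)
  row 2: subtract 3×row1 = (0, 0, 12, 6, 4)
  row 3: subtract 10×row1 = (0, 0, 12, 8, 7)
step 3: normalize row 2 (÷12) = (0, 0, 1, 7, 9)
  row 0: subtract 1×row2 = (1, 0, 0, 9, 2)
  row 3: subtract 12×row2 = (0, 0, 0, 2, 3)
step 4: normalize row 3 (÷2) = (0, 0, 0, 1, 8)
  row 0: subtract 9×row3 = (1, 0, 0, 0, 8)
  row 1: subtract 2×row3 = (0, 1, 0, 0, 12)
  row 2: subtract 7×row3 = (0, 0, 1, 0, 5)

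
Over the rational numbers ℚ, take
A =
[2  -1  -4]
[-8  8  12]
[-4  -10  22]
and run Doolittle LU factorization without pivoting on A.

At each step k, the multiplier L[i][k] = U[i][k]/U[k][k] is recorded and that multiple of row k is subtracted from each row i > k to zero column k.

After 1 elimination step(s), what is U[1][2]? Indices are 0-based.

[col 0] pivot 2
  R1 -= -4*R0 → (0, 4, -4)  (L[1][0] := -4)
  R2 -= -2*R0 → (0, -12, 14)  (L[2][0] := -2)

U[1][2] = -4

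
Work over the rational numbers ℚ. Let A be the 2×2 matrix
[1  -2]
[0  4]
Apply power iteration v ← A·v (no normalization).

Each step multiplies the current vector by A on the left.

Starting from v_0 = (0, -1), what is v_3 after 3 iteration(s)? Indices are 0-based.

v_3 = (42, -64)

v_0 = (0, -1).
v_1 = A·v_0 = (2, -4).
v_2 = A·v_1 = (10, -16).
v_3 = A·v_2 = (42, -64).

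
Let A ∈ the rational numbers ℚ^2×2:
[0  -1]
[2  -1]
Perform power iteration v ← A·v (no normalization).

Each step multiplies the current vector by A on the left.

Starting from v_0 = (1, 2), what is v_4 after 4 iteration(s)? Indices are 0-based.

v_4 = (-4, 4)

v_0 = (1, 2).
v_1 = A·v_0 = (-2, 0).
v_2 = A·v_1 = (0, -4).
v_3 = A·v_2 = (4, 4).
v_4 = A·v_3 = (-4, 4).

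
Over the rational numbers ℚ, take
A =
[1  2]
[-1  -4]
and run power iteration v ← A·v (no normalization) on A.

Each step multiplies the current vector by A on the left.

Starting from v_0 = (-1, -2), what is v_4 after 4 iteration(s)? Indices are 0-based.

v_4 = (173, -395)

v_0 = (-1, -2).
v_1 = A·v_0 = (-5, 9).
v_2 = A·v_1 = (13, -31).
v_3 = A·v_2 = (-49, 111).
v_4 = A·v_3 = (173, -395).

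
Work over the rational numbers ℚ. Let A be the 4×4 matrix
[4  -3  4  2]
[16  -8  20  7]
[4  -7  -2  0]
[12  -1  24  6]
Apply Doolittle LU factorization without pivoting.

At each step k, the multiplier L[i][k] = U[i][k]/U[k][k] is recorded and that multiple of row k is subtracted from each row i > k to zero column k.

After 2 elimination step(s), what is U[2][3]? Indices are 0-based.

U[2][3] = -3

[col 0] pivot 4
  R1 -= 4*R0 → (0, 4, 4, -1)  (L[1][0] := 4)
  R2 -= 1*R0 → (0, -4, -6, -2)  (L[2][0] := 1)
  R3 -= 3*R0 → (0, 8, 12, 0)  (L[3][0] := 3)
[col 1] pivot 4
  R2 -= -1*R1 → (0, 0, -2, -3)  (L[2][1] := -1)
  R3 -= 2*R1 → (0, 0, 4, 2)  (L[3][1] := 2)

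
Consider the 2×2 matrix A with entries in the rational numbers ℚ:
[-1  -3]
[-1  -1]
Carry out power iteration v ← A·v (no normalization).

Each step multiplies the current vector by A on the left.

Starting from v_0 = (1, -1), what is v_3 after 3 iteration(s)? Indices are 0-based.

v_0 = (1, -1).
v_1 = A·v_0 = (2, 0).
v_2 = A·v_1 = (-2, -2).
v_3 = A·v_2 = (8, 4).

v_3 = (8, 4)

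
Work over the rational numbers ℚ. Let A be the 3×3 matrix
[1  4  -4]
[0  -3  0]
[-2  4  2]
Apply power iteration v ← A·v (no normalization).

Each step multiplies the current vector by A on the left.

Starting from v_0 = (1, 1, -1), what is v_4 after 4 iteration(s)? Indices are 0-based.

v_4 = (117, 81, -450)

v_0 = (1, 1, -1).
v_1 = A·v_0 = (9, -3, 0).
v_2 = A·v_1 = (-3, 9, -30).
v_3 = A·v_2 = (153, -27, -18).
v_4 = A·v_3 = (117, 81, -450).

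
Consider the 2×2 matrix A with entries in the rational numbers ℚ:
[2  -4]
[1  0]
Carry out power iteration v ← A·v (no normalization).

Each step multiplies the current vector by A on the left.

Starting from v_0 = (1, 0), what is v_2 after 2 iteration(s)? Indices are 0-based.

v_2 = (0, 2)

v_0 = (1, 0).
v_1 = A·v_0 = (2, 1).
v_2 = A·v_1 = (0, 2).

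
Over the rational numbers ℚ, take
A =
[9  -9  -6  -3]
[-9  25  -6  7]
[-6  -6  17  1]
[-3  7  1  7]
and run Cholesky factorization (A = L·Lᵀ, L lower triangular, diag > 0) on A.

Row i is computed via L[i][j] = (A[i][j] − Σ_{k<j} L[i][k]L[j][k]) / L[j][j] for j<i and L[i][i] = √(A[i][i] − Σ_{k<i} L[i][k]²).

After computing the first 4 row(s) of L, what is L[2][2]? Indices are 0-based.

Step 1: L[0][0] = √(9) = 3.
  L[1][0] = (-9) / L[0][0] = -3.
Step 2: L[1][1] = √(16) = 4.
  L[2][0] = (-6) / L[0][0] = -2.
  L[2][1] = (-12) / L[1][1] = -3.
Step 3: L[2][2] = √(4) = 2.
  L[3][0] = (-3) / L[0][0] = -1.
  L[3][1] = (4) / L[1][1] = 1.
  L[3][2] = (2) / L[2][2] = 1.
Step 4: L[3][3] = √(4) = 2.

L[2][2] = 2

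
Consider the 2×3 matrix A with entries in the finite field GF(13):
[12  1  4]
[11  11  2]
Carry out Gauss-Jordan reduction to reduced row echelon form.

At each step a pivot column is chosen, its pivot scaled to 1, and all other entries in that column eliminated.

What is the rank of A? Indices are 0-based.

rank = 2

[1] R0 /= 12  ⇒  (1, 12, 9)
     R1 -= 11·R0  ⇒  (0, 9, 7)
[2] R1 /= 9  ⇒  (0, 1, 8)
     R0 -= 12·R1  ⇒  (1, 0, 4)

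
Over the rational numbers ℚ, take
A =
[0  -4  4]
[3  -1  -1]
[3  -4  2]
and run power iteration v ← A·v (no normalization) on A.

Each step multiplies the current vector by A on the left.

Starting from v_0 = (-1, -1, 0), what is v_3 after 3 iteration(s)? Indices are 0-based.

v_0 = (-1, -1, 0).
v_1 = A·v_0 = (4, -2, 1).
v_2 = A·v_1 = (12, 13, 22).
v_3 = A·v_2 = (36, 1, 28).

v_3 = (36, 1, 28)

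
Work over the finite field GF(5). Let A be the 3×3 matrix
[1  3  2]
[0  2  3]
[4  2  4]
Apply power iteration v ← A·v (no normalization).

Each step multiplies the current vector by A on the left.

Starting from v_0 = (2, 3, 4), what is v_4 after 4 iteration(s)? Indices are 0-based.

v_0 = (2, 3, 4).
v_1 = A·v_0 = (4, 3, 0).
v_2 = A·v_1 = (3, 1, 2).
v_3 = A·v_2 = (0, 3, 2).
v_4 = A·v_3 = (3, 2, 4).

v_4 = (3, 2, 4)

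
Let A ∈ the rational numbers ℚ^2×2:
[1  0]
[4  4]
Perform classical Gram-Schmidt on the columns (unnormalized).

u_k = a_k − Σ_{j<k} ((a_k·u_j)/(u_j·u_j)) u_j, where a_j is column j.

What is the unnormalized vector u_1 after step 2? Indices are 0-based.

u_1 = (-16/17, 4/17)

Step 1: u_0 = a_0 = (1, 4).
Step 2: u_1 = a_1 − (16/17)·u_0 = (-16/17, 4/17).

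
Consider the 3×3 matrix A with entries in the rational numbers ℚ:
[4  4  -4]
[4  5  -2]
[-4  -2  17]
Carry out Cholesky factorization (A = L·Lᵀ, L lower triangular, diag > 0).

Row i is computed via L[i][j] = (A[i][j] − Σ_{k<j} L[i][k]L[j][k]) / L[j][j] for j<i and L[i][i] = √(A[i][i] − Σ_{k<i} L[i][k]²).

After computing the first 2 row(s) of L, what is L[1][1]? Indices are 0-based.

L[1][1] = 1

Step 1: L[0][0] = √(4) = 2.
  L[1][0] = (4) / L[0][0] = 2.
Step 2: L[1][1] = √(1) = 1.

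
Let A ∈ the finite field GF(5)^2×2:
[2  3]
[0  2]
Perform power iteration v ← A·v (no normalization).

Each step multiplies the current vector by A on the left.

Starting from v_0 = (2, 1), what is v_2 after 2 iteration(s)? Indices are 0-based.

v_2 = (0, 4)

v_0 = (2, 1).
v_1 = A·v_0 = (2, 2).
v_2 = A·v_1 = (0, 4).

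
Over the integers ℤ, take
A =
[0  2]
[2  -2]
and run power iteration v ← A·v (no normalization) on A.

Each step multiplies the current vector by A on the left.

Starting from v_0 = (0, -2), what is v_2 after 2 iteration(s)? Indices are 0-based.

v_2 = (8, -16)

v_0 = (0, -2).
v_1 = A·v_0 = (-4, 4).
v_2 = A·v_1 = (8, -16).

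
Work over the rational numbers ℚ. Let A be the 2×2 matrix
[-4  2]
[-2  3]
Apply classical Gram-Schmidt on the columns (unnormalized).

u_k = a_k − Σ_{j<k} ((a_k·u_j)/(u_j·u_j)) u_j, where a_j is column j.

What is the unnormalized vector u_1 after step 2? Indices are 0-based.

u_1 = (-4/5, 8/5)

Step 1: u_0 = a_0 = (-4, -2).
Step 2: u_1 = a_1 − (-7/10)·u_0 = (-4/5, 8/5).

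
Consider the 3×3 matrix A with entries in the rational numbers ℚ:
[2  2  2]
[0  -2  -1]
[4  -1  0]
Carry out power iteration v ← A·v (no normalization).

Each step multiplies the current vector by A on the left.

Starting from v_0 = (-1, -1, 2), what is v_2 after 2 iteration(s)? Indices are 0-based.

v_2 = (-6, 3, 0)

v_0 = (-1, -1, 2).
v_1 = A·v_0 = (0, 0, -3).
v_2 = A·v_1 = (-6, 3, 0).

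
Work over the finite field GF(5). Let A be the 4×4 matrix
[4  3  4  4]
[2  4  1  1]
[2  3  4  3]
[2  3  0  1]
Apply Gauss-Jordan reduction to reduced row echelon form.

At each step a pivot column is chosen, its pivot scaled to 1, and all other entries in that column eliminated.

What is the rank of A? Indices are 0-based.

rank = 4

[1] R0 /= 4  ⇒  (1, 2, 1, 1)
     R1 -= 2·R0  ⇒  (0, 0, 4, 4)
     R2 -= 2·R0  ⇒  (0, 4, 2, 1)
     R3 -= 2·R0  ⇒  (0, 4, 3, 4)
[2] R1 <-> R2
[2] R1 /= 4  ⇒  (0, 1, 3, 4)
     R0 -= 2·R1  ⇒  (1, 0, 0, 3)
     R3 -= 4·R1  ⇒  (0, 0, 1, 3)
[3] R2 /= 4  ⇒  (0, 0, 1, 1)
     R1 -= 3·R2  ⇒  (0, 1, 0, 1)
     R3 -= 1·R2  ⇒  (0, 0, 0, 2)
[4] R3 /= 2  ⇒  (0, 0, 0, 1)
     R0 -= 3·R3  ⇒  (1, 0, 0, 0)
     R1 -= 1·R3  ⇒  (0, 1, 0, 0)
     R2 -= 1·R3  ⇒  (0, 0, 1, 0)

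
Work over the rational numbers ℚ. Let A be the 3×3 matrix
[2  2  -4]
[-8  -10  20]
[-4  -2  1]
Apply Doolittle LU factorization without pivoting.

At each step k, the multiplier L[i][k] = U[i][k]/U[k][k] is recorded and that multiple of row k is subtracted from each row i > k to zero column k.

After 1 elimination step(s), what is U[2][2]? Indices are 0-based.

k=0: U[0][0]=2
  eliminate (1,0): mult=-4, new row 1: (0, -2, 4); set L[1][0]=-4
  eliminate (2,0): mult=-2, new row 2: (0, 2, -7); set L[2][0]=-2

U[2][2] = -7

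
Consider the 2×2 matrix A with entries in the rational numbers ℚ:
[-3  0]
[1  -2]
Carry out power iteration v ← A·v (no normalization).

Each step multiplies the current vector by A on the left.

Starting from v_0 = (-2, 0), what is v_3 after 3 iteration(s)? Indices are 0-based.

v_3 = (54, -38)

v_0 = (-2, 0).
v_1 = A·v_0 = (6, -2).
v_2 = A·v_1 = (-18, 10).
v_3 = A·v_2 = (54, -38).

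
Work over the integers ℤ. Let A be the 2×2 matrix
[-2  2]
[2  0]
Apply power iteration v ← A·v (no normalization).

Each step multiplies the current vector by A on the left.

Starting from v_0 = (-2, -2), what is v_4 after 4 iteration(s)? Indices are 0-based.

v_0 = (-2, -2).
v_1 = A·v_0 = (0, -4).
v_2 = A·v_1 = (-8, 0).
v_3 = A·v_2 = (16, -16).
v_4 = A·v_3 = (-64, 32).

v_4 = (-64, 32)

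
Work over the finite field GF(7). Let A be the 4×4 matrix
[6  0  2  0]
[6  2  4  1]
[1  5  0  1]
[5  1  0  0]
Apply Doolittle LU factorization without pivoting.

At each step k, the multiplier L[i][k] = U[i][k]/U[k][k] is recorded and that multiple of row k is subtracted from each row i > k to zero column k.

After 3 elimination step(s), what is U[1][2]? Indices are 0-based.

[col 0] pivot 6
  R1 -= 1*R0 → (0, 2, 2, 1)  (L[1][0] := 1)
  R2 -= 6*R0 → (0, 5, 2, 1)  (L[2][0] := 6)
  R3 -= 2*R0 → (0, 1, 3, 0)  (L[3][0] := 2)
[col 1] pivot 2
  R2 -= 6*R1 → (0, 0, 4, 2)  (L[2][1] := 6)
  R3 -= 4*R1 → (0, 0, 2, 3)  (L[3][1] := 4)
[col 2] pivot 4
  R3 -= 4*R2 → (0, 0, 0, 2)  (L[3][2] := 4)

U[1][2] = 2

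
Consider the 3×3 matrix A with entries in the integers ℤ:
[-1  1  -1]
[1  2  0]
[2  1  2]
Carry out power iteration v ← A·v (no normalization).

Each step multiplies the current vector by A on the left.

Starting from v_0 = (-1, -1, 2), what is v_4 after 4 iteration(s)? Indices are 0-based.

v_4 = (5, -37, -64)

v_0 = (-1, -1, 2).
v_1 = A·v_0 = (-2, -3, 1).
v_2 = A·v_1 = (-2, -8, -5).
v_3 = A·v_2 = (-1, -18, -22).
v_4 = A·v_3 = (5, -37, -64).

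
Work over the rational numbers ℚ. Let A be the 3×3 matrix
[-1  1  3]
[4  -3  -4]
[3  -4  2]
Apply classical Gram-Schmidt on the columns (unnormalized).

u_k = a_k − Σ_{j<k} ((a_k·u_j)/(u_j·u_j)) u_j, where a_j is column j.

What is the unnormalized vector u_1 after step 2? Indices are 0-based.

u_1 = (1/26, 11/13, -29/26)

Step 1: u_0 = a_0 = (-1, 4, 3).
Step 2: u_1 = a_1 − (-25/26)·u_0 = (1/26, 11/13, -29/26).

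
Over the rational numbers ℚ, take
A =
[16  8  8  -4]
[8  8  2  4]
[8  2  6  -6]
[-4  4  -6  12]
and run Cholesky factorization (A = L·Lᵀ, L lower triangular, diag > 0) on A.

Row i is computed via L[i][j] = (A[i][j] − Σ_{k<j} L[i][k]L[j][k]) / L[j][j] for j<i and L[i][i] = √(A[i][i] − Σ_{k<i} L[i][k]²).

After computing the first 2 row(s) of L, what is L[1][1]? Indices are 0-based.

Step 1: L[0][0] = √(16) = 4.
  L[1][0] = (8) / L[0][0] = 2.
Step 2: L[1][1] = √(4) = 2.

L[1][1] = 2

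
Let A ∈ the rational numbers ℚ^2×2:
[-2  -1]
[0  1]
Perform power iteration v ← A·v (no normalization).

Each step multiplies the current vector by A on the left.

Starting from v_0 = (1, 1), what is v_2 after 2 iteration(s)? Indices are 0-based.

v_2 = (5, 1)

v_0 = (1, 1).
v_1 = A·v_0 = (-3, 1).
v_2 = A·v_1 = (5, 1).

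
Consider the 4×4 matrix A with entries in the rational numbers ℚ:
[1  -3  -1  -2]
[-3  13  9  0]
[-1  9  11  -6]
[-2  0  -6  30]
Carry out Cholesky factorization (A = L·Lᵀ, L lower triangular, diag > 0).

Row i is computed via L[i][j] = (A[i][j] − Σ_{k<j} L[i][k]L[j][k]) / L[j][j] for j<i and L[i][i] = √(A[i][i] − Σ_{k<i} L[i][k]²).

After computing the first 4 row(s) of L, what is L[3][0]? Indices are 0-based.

L[3][0] = -2

Step 1: L[0][0] = √(1) = 1.
  L[1][0] = (-3) / L[0][0] = -3.
Step 2: L[1][1] = √(4) = 2.
  L[2][0] = (-1) / L[0][0] = -1.
  L[2][1] = (6) / L[1][1] = 3.
Step 3: L[2][2] = √(1) = 1.
  L[3][0] = (-2) / L[0][0] = -2.
  L[3][1] = (-6) / L[1][1] = -3.
  L[3][2] = (1) / L[2][2] = 1.
Step 4: L[3][3] = √(16) = 4.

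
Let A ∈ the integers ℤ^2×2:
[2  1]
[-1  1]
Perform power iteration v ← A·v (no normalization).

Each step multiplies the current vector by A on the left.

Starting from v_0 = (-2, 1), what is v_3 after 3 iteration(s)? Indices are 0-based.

v_3 = (0, 9)

v_0 = (-2, 1).
v_1 = A·v_0 = (-3, 3).
v_2 = A·v_1 = (-3, 6).
v_3 = A·v_2 = (0, 9).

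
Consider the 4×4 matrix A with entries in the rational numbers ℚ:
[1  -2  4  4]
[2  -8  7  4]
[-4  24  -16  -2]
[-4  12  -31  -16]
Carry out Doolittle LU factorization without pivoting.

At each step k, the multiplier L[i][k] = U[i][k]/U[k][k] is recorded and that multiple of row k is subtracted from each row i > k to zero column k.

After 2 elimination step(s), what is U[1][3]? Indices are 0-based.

[col 0] pivot 1
  R1 -= 2*R0 → (0, -4, -1, -4)  (L[1][0] := 2)
  R2 -= -4*R0 → (0, 16, 0, 14)  (L[2][0] := -4)
  R3 -= -4*R0 → (0, 4, -15, 0)  (L[3][0] := -4)
[col 1] pivot -4
  R2 -= -4*R1 → (0, 0, -4, -2)  (L[2][1] := -4)
  R3 -= -1*R1 → (0, 0, -16, -4)  (L[3][1] := -1)

U[1][3] = -4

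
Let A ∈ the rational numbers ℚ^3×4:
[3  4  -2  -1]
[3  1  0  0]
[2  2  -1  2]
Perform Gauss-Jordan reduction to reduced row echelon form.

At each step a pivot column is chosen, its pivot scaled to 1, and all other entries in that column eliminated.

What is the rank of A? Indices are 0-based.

[1] R0 /= 3  ⇒  (1, 4/3, -2/3, -1/3)
     R1 -= 3·R0  ⇒  (0, -3, 2, 1)
     R2 -= 2·R0  ⇒  (0, -2/3, 1/3, 8/3)
[2] R1 /= -3  ⇒  (0, 1, -2/3, -1/3)
     R0 -= 4/3·R1  ⇒  (1, 0, 2/9, 1/9)
     R2 -= -2/3·R1  ⇒  (0, 0, -1/9, 22/9)
[3] R2 /= -1/9  ⇒  (0, 0, 1, -22)
     R0 -= 2/9·R2  ⇒  (1, 0, 0, 5)
     R1 -= -2/3·R2  ⇒  (0, 1, 0, -15)

rank = 3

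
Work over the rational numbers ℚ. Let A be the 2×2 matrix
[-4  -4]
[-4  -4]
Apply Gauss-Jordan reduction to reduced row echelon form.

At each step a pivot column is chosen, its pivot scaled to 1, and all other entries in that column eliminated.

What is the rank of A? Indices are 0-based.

rank = 1

step 1: normalize row 0 (÷-4) = (1, 1)
  row 1: subtract -4×row0 = (0, 0)
skip col 1 (zero from row 1)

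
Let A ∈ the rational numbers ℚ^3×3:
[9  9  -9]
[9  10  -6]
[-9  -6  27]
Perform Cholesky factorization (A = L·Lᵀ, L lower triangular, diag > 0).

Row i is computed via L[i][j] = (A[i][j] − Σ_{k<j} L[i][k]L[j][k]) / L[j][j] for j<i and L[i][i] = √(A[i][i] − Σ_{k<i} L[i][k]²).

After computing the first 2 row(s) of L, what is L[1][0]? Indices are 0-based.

Step 1: L[0][0] = √(9) = 3.
  L[1][0] = (9) / L[0][0] = 3.
Step 2: L[1][1] = √(1) = 1.

L[1][0] = 3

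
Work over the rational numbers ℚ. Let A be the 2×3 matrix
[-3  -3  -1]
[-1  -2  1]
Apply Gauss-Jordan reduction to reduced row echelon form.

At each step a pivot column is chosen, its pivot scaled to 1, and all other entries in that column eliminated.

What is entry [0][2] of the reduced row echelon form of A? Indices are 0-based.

M[0][2] = 5/3

step 1: normalize row 0 (÷-3) = (1, 1, 1/3)
  row 1: subtract -1×row0 = (0, -1, 4/3)
step 2: normalize row 1 (÷-1) = (0, 1, -4/3)
  row 0: subtract 1×row1 = (1, 0, 5/3)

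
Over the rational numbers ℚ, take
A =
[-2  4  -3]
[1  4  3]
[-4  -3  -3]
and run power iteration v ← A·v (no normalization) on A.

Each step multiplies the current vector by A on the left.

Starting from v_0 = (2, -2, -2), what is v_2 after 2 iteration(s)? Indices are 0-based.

v_0 = (2, -2, -2).
v_1 = A·v_0 = (-6, -12, 4).
v_2 = A·v_1 = (-48, -42, 48).

v_2 = (-48, -42, 48)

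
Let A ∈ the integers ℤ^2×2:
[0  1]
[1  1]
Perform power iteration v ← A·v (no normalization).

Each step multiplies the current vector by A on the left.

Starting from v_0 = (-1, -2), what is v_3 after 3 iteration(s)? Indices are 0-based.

v_0 = (-1, -2).
v_1 = A·v_0 = (-2, -3).
v_2 = A·v_1 = (-3, -5).
v_3 = A·v_2 = (-5, -8).

v_3 = (-5, -8)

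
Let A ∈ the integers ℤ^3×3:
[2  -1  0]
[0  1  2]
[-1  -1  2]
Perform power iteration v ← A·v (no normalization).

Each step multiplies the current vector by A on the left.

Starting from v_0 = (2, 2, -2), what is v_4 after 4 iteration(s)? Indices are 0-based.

v_0 = (2, 2, -2).
v_1 = A·v_0 = (2, -2, -8).
v_2 = A·v_1 = (6, -18, -16).
v_3 = A·v_2 = (30, -50, -20).
v_4 = A·v_3 = (110, -90, -20).

v_4 = (110, -90, -20)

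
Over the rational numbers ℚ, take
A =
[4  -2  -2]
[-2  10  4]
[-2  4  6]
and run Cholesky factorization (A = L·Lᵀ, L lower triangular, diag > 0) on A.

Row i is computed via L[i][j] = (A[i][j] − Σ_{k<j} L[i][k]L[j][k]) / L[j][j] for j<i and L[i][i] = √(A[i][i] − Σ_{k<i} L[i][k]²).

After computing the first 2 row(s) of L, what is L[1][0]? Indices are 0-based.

L[1][0] = -1

Step 1: L[0][0] = √(4) = 2.
  L[1][0] = (-2) / L[0][0] = -1.
Step 2: L[1][1] = √(9) = 3.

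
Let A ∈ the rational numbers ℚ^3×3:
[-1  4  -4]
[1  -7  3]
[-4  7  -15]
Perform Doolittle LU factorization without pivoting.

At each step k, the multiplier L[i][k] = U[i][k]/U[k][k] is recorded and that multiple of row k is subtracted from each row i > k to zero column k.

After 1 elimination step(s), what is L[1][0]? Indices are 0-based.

k=0: U[0][0]=-1
  eliminate (1,0): mult=-1, new row 1: (0, -3, -1); set L[1][0]=-1
  eliminate (2,0): mult=4, new row 2: (0, -9, 1); set L[2][0]=4

L[1][0] = -1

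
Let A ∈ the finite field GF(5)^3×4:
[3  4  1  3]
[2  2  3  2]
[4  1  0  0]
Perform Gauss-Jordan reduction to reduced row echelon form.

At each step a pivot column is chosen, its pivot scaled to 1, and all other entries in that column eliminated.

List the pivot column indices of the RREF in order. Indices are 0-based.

pivot(0,0)=3: scale R0 → (1, 3, 2, 1)
  clear (1,0): R1 −= (2)R0 → (0, 1, 4, 0)
  clear (2,0): R2 −= (4)R0 → (0, 4, 2, 1)
pivot(1,1)=1: scale R1 → (0, 1, 4, 0)
  clear (0,1): R0 −= (3)R1 → (1, 0, 0, 1)
  clear (2,1): R2 −= (4)R1 → (0, 0, 1, 1)
pivot(2,2)=1: scale R2 → (0, 0, 1, 1)
  clear (1,2): R1 −= (4)R2 → (0, 1, 0, 1)

pivot columns: 0, 1, 2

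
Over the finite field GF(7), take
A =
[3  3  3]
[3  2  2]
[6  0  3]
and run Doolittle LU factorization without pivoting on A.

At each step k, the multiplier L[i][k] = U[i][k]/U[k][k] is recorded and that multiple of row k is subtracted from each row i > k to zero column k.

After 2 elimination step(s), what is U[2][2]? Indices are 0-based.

[col 0] pivot 3
  R1 -= 1*R0 → (0, 6, 6)  (L[1][0] := 1)
  R2 -= 2*R0 → (0, 1, 4)  (L[2][0] := 2)
[col 1] pivot 6
  R2 -= 6*R1 → (0, 0, 3)  (L[2][1] := 6)

U[2][2] = 3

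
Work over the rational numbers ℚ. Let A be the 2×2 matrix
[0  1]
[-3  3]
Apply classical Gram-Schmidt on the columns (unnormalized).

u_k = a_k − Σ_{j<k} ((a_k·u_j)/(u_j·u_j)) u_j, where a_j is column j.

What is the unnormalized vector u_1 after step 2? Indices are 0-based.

u_1 = (1, 0)

Step 1: u_0 = a_0 = (0, -3).
Step 2: u_1 = a_1 − (-1)·u_0 = (1, 0).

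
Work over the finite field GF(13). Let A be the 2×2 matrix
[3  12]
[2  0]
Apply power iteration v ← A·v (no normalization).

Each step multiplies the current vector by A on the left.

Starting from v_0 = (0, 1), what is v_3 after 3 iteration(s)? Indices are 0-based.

v_0 = (0, 1).
v_1 = A·v_0 = (12, 0).
v_2 = A·v_1 = (10, 11).
v_3 = A·v_2 = (6, 7).

v_3 = (6, 7)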